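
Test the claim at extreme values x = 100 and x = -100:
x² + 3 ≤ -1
x = 100: LHS = 100² + 3 = 10003; 10003 ≤ -1 — FAILS
x = -100: LHS = (-100)² + 3 = 10003; 10003 ≤ -1 — FAILS

Answer: No, fails for both x = 100 and x = -100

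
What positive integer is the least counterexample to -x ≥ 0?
Testing positive integers:
x = 1: -1 ≥ 0 — FAILS  ← smallest positive counterexample

Answer: x = 1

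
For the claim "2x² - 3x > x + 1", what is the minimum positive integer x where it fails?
Testing positive integers:
x = 1: LHS = 2·1² - 3·1 = -1, RHS = 1 + 1 = 2; -1 > 2 — FAILS  ← smallest positive counterexample

Answer: x = 1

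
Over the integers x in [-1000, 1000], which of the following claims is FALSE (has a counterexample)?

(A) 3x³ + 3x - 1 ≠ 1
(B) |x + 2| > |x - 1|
(A) Track d = LHS − RHS over the integers in [-1000, 1000]. Equality would need d = 0, but d changes sign only between consecutive integers, jumping over 0:
x = 0: LHS = 3·0³ + 3·0 - 1 = -1; -1 ≠ 1 — holds  (d = -2)
x = 1: LHS = 3·1³ + 3·1 - 1 = 5; 5 ≠ 1 — holds  (d = 4)
Away from these crossings d keeps a constant sign, and checking every integer in [-1000, 1000] confirms d ≠ 0 throughout. Hence the two sides are never equal, so the relation holds for every integer in [-1000, 1000].

(B) x = -1: LHS = |(-1) + 2| = |1| = 1, RHS = |(-1) - 1| = |-2| = 2; 1 > 2 — FAILS

Only (B) has a counterexample.

Answer: B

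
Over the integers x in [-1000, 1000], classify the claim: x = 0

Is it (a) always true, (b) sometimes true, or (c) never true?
Holds at x = 0: 0 = 0 — holds
Fails at x = 1: 1 = 0 — FAILS
It is satisfied by some integers in the range but not all.

Answer: Sometimes true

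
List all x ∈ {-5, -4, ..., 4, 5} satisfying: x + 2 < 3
Holds for: {-5, -4, -3, -2, -1, 0}
Fails for: {1, 2, 3, 4, 5}

Answer: {-5, -4, -3, -2, -1, 0}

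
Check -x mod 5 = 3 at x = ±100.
x = 100: LHS = (-100) mod 5 = 0; 0 = 3 — FAILS
x = -100: LHS = (-(-100)) mod 5 = 100 mod 5 = 0; 0 = 3 — FAILS

Answer: No, fails for both x = 100 and x = -100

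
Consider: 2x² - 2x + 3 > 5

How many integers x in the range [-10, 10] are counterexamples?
Counterexamples in [-10, 10]: {0, 1}.

Counting them gives 2 values.

Answer: 2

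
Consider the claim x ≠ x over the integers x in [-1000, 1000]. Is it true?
The claim fails at x = 0:
x = 0: 0 ≠ 0 — FAILS

Because a single integer refutes it, the statement is false.

Answer: False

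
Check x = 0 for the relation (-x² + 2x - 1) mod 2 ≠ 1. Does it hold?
x = 0: LHS = (-0² + 2·0 - 1) mod 2 = (-1) mod 2 = 1; 1 ≠ 1 — FAILS

The relation fails at x = 0, so x = 0 is a counterexample.

Answer: No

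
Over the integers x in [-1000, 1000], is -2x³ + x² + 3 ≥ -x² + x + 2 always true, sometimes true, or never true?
Holds at x = 0: LHS = -2·0³ + 0² + 3 = 3, RHS = -0² + 0 + 2 = 2; 3 ≥ 2 — holds
Fails at x = 2: LHS = -2·2³ + 2² + 3 = -9, RHS = -2² + 2 + 2 = 0; -9 ≥ 0 — FAILS
It is satisfied by some integers in the range but not all.

Answer: Sometimes true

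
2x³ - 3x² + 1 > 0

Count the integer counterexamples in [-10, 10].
Counterexamples in [-10, 10]: {-10, -9, -8, -7, -6, -5, -4, -3, -2, -1, 1}.

Counting them gives 11 values.

Answer: 11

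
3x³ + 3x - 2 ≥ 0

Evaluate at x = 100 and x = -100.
x = 100: LHS = 3·100³ + 3·100 - 2 = 3000298; 3000298 ≥ 0 — holds
x = -100: LHS = 3·(-100)³ + 3·(-100) - 2 = -3000302; -3000302 ≥ 0 — FAILS

Answer: Partially: holds for x = 100, fails for x = -100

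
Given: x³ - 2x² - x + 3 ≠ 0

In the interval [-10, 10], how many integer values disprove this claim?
Track d = LHS − RHS over the integers in [-10, 10]. Equality would need d = 0, but d changes sign only between consecutive integers, jumping over 0:
x = -2: LHS = (-2)³ - 2·(-2)² - (-2) + 3 = -11; -11 ≠ 0 — holds  (d = -11)
x = -1: LHS = (-1)³ - 2·(-1)² - (-1) + 3 = 1; 1 ≠ 0 — holds  (d = 1)
Away from these crossings d keeps a constant sign, and checking every integer in [-10, 10] confirms d ≠ 0 throughout. Hence the two sides are never equal, so the relation holds for every integer in [-10, 10].

No counterexample appears in that range.

Answer: 0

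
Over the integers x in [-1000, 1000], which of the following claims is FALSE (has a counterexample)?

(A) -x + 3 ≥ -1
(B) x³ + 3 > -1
(A) x = 5: LHS = -5 + 3 = -2; -2 ≥ -1 — FAILS
(B) x = -2: LHS = (-2)³ + 3 = -5; -5 > -1 — FAILS

Answer: Both A and B are false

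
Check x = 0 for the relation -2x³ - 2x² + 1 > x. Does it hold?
x = 0: LHS = -2·0³ - 2·0² + 1 = 1; 1 > 0 — holds

The relation is satisfied at x = 0.

Answer: Yes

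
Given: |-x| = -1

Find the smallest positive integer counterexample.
Testing positive integers:
x = 1: LHS = |-1| = 1; 1 = -1 — FAILS  ← smallest positive counterexample

Answer: x = 1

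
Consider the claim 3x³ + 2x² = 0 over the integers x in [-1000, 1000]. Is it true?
The claim fails at x = 1:
x = 1: LHS = 3·1³ + 2·1² = 5; 5 = 0 — FAILS

Because a single integer refutes it, the statement is false.

Answer: False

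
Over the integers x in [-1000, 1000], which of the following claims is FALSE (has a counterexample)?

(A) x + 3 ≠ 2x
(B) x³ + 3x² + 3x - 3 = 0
(A) x = 3: LHS = 3 + 3 = 6, RHS = 2·3 = 6; 6 ≠ 6 — FAILS
(B) x = 0: LHS = 0³ + 3·0² + 3·0 - 3 = -3; -3 = 0 — FAILS

Answer: Both A and B are false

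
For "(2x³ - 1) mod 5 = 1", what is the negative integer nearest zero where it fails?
Testing negative integers from -1 downward:
x = -1: LHS = (2·(-1)³ - 1) mod 5 = (-3) mod 5 = 2; 2 = 1 — FAILS  ← closest negative counterexample to 0

Answer: x = -1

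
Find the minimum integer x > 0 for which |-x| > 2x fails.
Testing positive integers:
x = 1: LHS = |-1| = 1, RHS = 2·1 = 2; 1 > 2 — FAILS  ← smallest positive counterexample

Answer: x = 1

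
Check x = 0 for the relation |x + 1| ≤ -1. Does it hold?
x = 0: LHS = |0 + 1| = |1| = 1; 1 ≤ -1 — FAILS

The relation fails at x = 0, so x = 0 is a counterexample.

Answer: No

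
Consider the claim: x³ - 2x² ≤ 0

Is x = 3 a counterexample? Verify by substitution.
Substitute x = 3 into the relation:
x = 3: LHS = 3³ - 2·3² = 9; 9 ≤ 0 — FAILS

Since the claim fails at x = 3, this value is a counterexample.

Answer: Yes, x = 3 is a counterexample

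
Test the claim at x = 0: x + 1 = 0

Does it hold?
x = 0: LHS = 0 + 1 = 1; 1 = 0 — FAILS

The relation fails at x = 0, so x = 0 is a counterexample.

Answer: No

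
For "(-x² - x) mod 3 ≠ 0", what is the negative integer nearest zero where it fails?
Testing negative integers from -1 downward:
x = -1: LHS = (-(-1)² - (-1)) mod 3 = 0 mod 3 = 0; 0 ≠ 0 — FAILS  ← closest negative counterexample to 0

Answer: x = -1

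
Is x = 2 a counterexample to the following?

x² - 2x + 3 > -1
Substitute x = 2 into the relation:
x = 2: LHS = 2² - 2·2 + 3 = 3; 3 > -1 — holds

The relation holds at x = 2, so it is not a counterexample.

Answer: No, x = 2 is not a counterexample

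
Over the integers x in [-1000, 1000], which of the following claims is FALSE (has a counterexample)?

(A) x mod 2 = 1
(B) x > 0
(A) x = 0: LHS = 0 mod 2 = 0; 0 = 1 — FAILS
(B) x = 0: 0 > 0 — FAILS

Answer: Both A and B are false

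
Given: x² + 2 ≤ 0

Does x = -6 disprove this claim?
Substitute x = -6 into the relation:
x = -6: LHS = (-6)² + 2 = 38; 38 ≤ 0 — FAILS

Since the claim fails at x = -6, this value is a counterexample.

Answer: Yes, x = -6 is a counterexample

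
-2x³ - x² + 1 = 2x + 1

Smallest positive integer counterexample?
Testing positive integers:
x = 1: LHS = -2·1³ - 1² + 1 = -2, RHS = 2·1 + 1 = 3; -2 = 3 — FAILS  ← smallest positive counterexample

Answer: x = 1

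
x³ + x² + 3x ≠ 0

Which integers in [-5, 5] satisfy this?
Holds for: {-5, -4, -3, -2, -1, 1, 2, 3, 4, 5}
Fails for: {0}

Answer: {-5, -4, -3, -2, -1, 1, 2, 3, 4, 5}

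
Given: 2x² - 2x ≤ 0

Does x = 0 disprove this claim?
Substitute x = 0 into the relation:
x = 0: LHS = 2·0² - 2·0 = 0; 0 ≤ 0 — holds

The claim holds here, so x = 0 is not a counterexample. (A counterexample exists elsewhere, e.g. x = -1.)

Answer: No, x = 0 is not a counterexample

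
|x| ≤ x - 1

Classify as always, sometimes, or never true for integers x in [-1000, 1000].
Over all integers in [-1000, 1000], LHS − RHS is smallest at x = 0, where it equals 1:
x = 0: LHS = |0| = 0, RHS = 0 - 1 = -1; 0 ≤ -1 — FAILS
At the ends of the range:
x = -1000: LHS = |-1000| = 1000, RHS = (-1000) - 1 = -1001; 1000 ≤ -1001 — FAILS
x = 1000: LHS = |1000| = 1000, RHS = 1000 - 1 = 999; 1000 ≤ 999 — FAILS
Hence LHS − RHS is never zero or negative, i.e. LHS > RHS throughout, so the claimed relation (≤) fails for every integer in [-1000, 1000].

No integer in the range satisfies it.

Answer: Never true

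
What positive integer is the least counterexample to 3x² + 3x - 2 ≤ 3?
Testing positive integers:
x = 1: LHS = 3·1² + 3·1 - 2 = 4; 4 ≤ 3 — FAILS  ← smallest positive counterexample

Answer: x = 1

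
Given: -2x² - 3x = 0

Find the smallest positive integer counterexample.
Testing positive integers:
x = 1: LHS = -2·1² - 3·1 = -5; -5 = 0 — FAILS  ← smallest positive counterexample

Answer: x = 1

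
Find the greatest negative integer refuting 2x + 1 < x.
Testing negative integers from -1 downward:
x = -1: LHS = 2·(-1) + 1 = -1; -1 < -1 — FAILS  ← closest negative counterexample to 0

Answer: x = -1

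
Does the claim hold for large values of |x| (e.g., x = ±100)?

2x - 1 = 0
x = 100: LHS = 2·100 - 1 = 199; 199 = 0 — FAILS
x = -100: LHS = 2·(-100) - 1 = -201; -201 = 0 — FAILS

Answer: No, fails for both x = 100 and x = -100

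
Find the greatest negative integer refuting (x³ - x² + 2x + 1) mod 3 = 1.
Testing negative integers from -1 downward:
x = -1: LHS = ((-1)³ - (-1)² + 2·(-1) + 1) mod 3 = (-3) mod 3 = 0; 0 = 1 — FAILS  ← closest negative counterexample to 0

Answer: x = -1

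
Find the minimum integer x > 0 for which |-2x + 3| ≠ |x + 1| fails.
Testing positive integers:
x = 1: LHS = |-2·1 + 3| = |1| = 1, RHS = |1 + 1| = |2| = 2; 1 ≠ 2 — holds
x = 2: LHS = |-2·2 + 3| = |-1| = 1, RHS = |2 + 1| = |3| = 3; 1 ≠ 3 — holds
x = 3: LHS = |-2·3 + 3| = |-3| = 3, RHS = |3 + 1| = |4| = 4; 3 ≠ 4 — holds
x = 4: LHS = |-2·4 + 3| = |-5| = 5, RHS = |4 + 1| = |5| = 5; 5 ≠ 5 — FAILS  ← smallest positive counterexample

Answer: x = 4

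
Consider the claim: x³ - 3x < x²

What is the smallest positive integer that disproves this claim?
Testing positive integers:
x = 1: LHS = 1³ - 3·1 = -2, RHS = 1² = 1; -2 < 1 — holds
x = 2: LHS = 2³ - 3·2 = 2, RHS = 2² = 4; 2 < 4 — holds
x = 3: LHS = 3³ - 3·3 = 18, RHS = 3² = 9; 18 < 9 — FAILS  ← smallest positive counterexample

Answer: x = 3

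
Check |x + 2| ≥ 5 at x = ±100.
x = 100: LHS = |100 + 2| = |102| = 102; 102 ≥ 5 — holds
x = -100: LHS = |(-100) + 2| = |-98| = 98; 98 ≥ 5 — holds

Answer: Yes, holds for both x = 100 and x = -100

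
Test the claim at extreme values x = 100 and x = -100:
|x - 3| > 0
x = 100: LHS = |100 - 3| = |97| = 97; 97 > 0 — holds
x = -100: LHS = |(-100) - 3| = |-103| = 103; 103 > 0 — holds

Answer: Yes, holds for both x = 100 and x = -100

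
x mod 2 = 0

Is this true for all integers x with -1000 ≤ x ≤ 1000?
The claim fails at x = 1:
x = 1: LHS = 1 mod 2 = 1; 1 = 0 — FAILS

Because a single integer refutes it, the statement is false.

Answer: False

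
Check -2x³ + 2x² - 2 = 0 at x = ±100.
x = 100: LHS = -2·100³ + 2·100² - 2 = -1980002; -1980002 = 0 — FAILS
x = -100: LHS = -2·(-100)³ + 2·(-100)² - 2 = 2019998; 2019998 = 0 — FAILS

Answer: No, fails for both x = 100 and x = -100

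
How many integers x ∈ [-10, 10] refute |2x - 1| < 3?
Counterexamples in [-10, 10]: {-10, -9, -8, -7, -6, -5, -4, -3, -2, -1, 2, 3, 4, 5, 6, 7, 8, 9, 10}.

Counting them gives 19 values.

Answer: 19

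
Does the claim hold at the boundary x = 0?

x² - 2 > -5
x = 0: LHS = 0² - 2 = -2; -2 > -5 — holds

The relation is satisfied at x = 0.

Answer: Yes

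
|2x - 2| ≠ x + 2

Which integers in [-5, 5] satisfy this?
Holds for: {-5, -4, -3, -2, -1, 1, 2, 3, 5}
Fails for: {0, 4}

Answer: {-5, -4, -3, -2, -1, 1, 2, 3, 5}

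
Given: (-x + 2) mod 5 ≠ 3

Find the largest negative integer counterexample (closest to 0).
Testing negative integers from -1 downward:
x = -1: LHS = (-(-1) + 2) mod 5 = 3 mod 5 = 3; 3 ≠ 3 — FAILS  ← closest negative counterexample to 0

Answer: x = -1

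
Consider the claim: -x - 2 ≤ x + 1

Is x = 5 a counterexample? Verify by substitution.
Substitute x = 5 into the relation:
x = 5: LHS = -5 - 2 = -7, RHS = 5 + 1 = 6; -7 ≤ 6 — holds

The claim holds here, so x = 5 is not a counterexample. (A counterexample exists elsewhere, e.g. x = -2.)

Answer: No, x = 5 is not a counterexample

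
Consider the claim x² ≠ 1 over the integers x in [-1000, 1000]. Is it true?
The claim fails at x = 1:
x = 1: LHS = 1² = 1; 1 ≠ 1 — FAILS

Because a single integer refutes it, the statement is false.

Answer: False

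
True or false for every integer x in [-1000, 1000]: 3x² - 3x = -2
The claim fails at x = 0:
x = 0: LHS = 3·0² - 3·0 = 0; 0 = -2 — FAILS

Because a single integer refutes it, the statement is false.

Answer: False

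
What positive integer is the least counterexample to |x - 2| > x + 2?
Testing positive integers:
x = 1: LHS = |1 - 2| = |-1| = 1, RHS = 1 + 2 = 3; 1 > 3 — FAILS  ← smallest positive counterexample

Answer: x = 1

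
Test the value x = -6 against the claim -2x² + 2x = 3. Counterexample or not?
Substitute x = -6 into the relation:
x = -6: LHS = -2·(-6)² + 2·(-6) = -84; -84 = 3 — FAILS

Since the claim fails at x = -6, this value is a counterexample.

Answer: Yes, x = -6 is a counterexample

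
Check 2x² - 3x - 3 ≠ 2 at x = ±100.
x = 100: LHS = 2·100² - 3·100 - 3 = 19697; 19697 ≠ 2 — holds
x = -100: LHS = 2·(-100)² - 3·(-100) - 3 = 20297; 20297 ≠ 2 — holds

Answer: Yes, holds for both x = 100 and x = -100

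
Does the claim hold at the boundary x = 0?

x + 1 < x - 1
x = 0: LHS = 0 + 1 = 1, RHS = 0 - 1 = -1; 1 < -1 — FAILS

The relation fails at x = 0, so x = 0 is a counterexample.

Answer: No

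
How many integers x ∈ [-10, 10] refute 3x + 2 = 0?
Counterexamples in [-10, 10]: {-10, -9, -8, -7, -6, -5, -4, -3, -2, -1, 0, 1, 2, 3, 4, 5, 6, 7, 8, 9, 10}.

Counting them gives 21 values.

Answer: 21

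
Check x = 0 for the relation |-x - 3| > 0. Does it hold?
x = 0: LHS = |-0 - 3| = |-3| = 3; 3 > 0 — holds

The relation is satisfied at x = 0.

Answer: Yes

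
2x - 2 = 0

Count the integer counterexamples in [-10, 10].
Counterexamples in [-10, 10]: {-10, -9, -8, -7, -6, -5, -4, -3, -2, -1, 0, 2, 3, 4, 5, 6, 7, 8, 9, 10}.

Counting them gives 20 values.

Answer: 20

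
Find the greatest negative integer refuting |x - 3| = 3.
Testing negative integers from -1 downward:
x = -1: LHS = |(-1) - 3| = |-4| = 4; 4 = 3 — FAILS  ← closest negative counterexample to 0

Answer: x = -1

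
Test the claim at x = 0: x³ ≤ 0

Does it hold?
x = 0: LHS = 0³ = 0; 0 ≤ 0 — holds

The relation is satisfied at x = 0.

Answer: Yes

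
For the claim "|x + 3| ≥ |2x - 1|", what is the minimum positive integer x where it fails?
Testing positive integers:
x = 1: LHS = |1 + 3| = |4| = 4, RHS = |2·1 - 1| = |1| = 1; 4 ≥ 1 — holds
x = 2: LHS = |2 + 3| = |5| = 5, RHS = |2·2 - 1| = |3| = 3; 5 ≥ 3 — holds
x = 3: LHS = |3 + 3| = |6| = 6, RHS = |2·3 - 1| = |5| = 5; 6 ≥ 5 — holds
x = 4: LHS = |4 + 3| = |7| = 7, RHS = |2·4 - 1| = |7| = 7; 7 ≥ 7 — holds
x = 5: LHS = |5 + 3| = |8| = 8, RHS = |2·5 - 1| = |9| = 9; 8 ≥ 9 — FAILS  ← smallest positive counterexample

Answer: x = 5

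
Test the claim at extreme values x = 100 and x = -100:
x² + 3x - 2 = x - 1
x = 100: LHS = 100² + 3·100 - 2 = 10298, RHS = 100 - 1 = 99; 10298 = 99 — FAILS
x = -100: LHS = (-100)² + 3·(-100) - 2 = 9698, RHS = (-100) - 1 = -101; 9698 = -101 — FAILS

Answer: No, fails for both x = 100 and x = -100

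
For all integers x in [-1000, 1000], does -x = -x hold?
LHS − RHS = 0 at every integer in [-1000, 1000]; the two sides always agree. For instance:
x = -1000: LHS = -(-1000) = 1000, RHS = -(-1000) = 1000; 1000 = 1000 — holds
x = 0: LHS = -0 = 0, RHS = -0 = 0; 0 = 0 — holds
x = 1000: -1000 = -1000 — holds
The sides are never unequal, so the relation holds for every integer in [-1000, 1000].

No counterexample exists.

Answer: True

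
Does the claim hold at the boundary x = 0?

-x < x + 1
x = 0: LHS = -0 = 0, RHS = 0 + 1 = 1; 0 < 1 — holds

The relation is satisfied at x = 0.

Answer: Yes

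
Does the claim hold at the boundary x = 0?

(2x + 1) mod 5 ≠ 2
x = 0: LHS = (2·0 + 1) mod 5 = 1 mod 5 = 1; 1 ≠ 2 — holds

The relation is satisfied at x = 0.

Answer: Yes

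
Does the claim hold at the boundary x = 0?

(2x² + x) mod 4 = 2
x = 0: LHS = (2·0² + 0) mod 4 = 0 mod 4 = 0; 0 = 2 — FAILS

The relation fails at x = 0, so x = 0 is a counterexample.

Answer: No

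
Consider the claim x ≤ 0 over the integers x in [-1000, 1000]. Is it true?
The claim fails at x = 1:
x = 1: 1 ≤ 0 — FAILS

Because a single integer refutes it, the statement is false.

Answer: False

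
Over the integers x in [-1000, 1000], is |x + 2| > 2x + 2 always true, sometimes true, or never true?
Holds at x = -1: LHS = |(-1) + 2| = |1| = 1, RHS = 2·(-1) + 2 = 0; 1 > 0 — holds
Fails at x = 0: LHS = |0 + 2| = |2| = 2, RHS = 2·0 + 2 = 2; 2 > 2 — FAILS
It is satisfied by some integers in the range but not all.

Answer: Sometimes true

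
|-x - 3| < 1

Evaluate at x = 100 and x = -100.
x = 100: LHS = |-100 - 3| = |-103| = 103; 103 < 1 — FAILS
x = -100: LHS = |-(-100) - 3| = |97| = 97; 97 < 1 — FAILS

Answer: No, fails for both x = 100 and x = -100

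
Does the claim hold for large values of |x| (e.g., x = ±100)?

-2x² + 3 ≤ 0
x = 100: LHS = -2·100² + 3 = -19997; -19997 ≤ 0 — holds
x = -100: LHS = -2·(-100)² + 3 = -19997; -19997 ≤ 0 — holds

Answer: Yes, holds for both x = 100 and x = -100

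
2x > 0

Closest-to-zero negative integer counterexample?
Testing negative integers from -1 downward:
x = -1: LHS = 2·(-1) = -2; -2 > 0 — FAILS  ← closest negative counterexample to 0

Answer: x = -1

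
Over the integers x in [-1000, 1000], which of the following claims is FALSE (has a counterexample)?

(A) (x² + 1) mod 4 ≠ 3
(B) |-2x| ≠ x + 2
(A) For a polynomial with integer coefficients, its value mod 4 depends only on x mod 4, so it suffices to check one representative of each residue class, x = 0, 1, 2, 3:
x = 0: LHS = (0² + 1) mod 4 = 1 mod 4 = 1; 1 ≠ 3 — holds
x = 1: LHS = (1² + 1) mod 4 = 2 mod 4 = 2; 2 ≠ 3 — holds
x = 2: LHS = (2² + 1) mod 4 = 5 mod 4 = 1; 1 ≠ 3 — holds
x = 3: LHS = (3² + 1) mod 4 = 10 mod 4 = 2; 2 ≠ 3 — holds
The relation holds in every residue class, so the relation holds for every integer in [-1000, 1000].

(B) x = 2: LHS = |-2·2| = |-4| = 4, RHS = 2 + 2 = 4; 4 ≠ 4 — FAILS

Only (B) has a counterexample.

Answer: B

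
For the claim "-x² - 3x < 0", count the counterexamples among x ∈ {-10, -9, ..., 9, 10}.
Counterexamples in [-10, 10]: {-3, -2, -1, 0}.

Counting them gives 4 values.

Answer: 4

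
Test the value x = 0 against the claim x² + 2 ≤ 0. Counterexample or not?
Substitute x = 0 into the relation:
x = 0: LHS = 0² + 2 = 2; 2 ≤ 0 — FAILS

Since the claim fails at x = 0, this value is a counterexample.

Answer: Yes, x = 0 is a counterexample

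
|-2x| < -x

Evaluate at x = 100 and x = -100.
x = 100: LHS = |-2·100| = |-200| = 200; 200 < -100 — FAILS
x = -100: LHS = |-2·(-100)| = |200| = 200, RHS = -(-100) = 100; 200 < 100 — FAILS

Answer: No, fails for both x = 100 and x = -100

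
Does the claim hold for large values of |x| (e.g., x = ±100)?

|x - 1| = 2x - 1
x = 100: LHS = |100 - 1| = |99| = 99, RHS = 2·100 - 1 = 199; 99 = 199 — FAILS
x = -100: LHS = |(-100) - 1| = |-101| = 101, RHS = 2·(-100) - 1 = -201; 101 = -201 — FAILS

Answer: No, fails for both x = 100 and x = -100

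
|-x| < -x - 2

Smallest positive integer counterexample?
Testing positive integers:
x = 1: LHS = |-1| = 1, RHS = -1 - 2 = -3; 1 < -3 — FAILS  ← smallest positive counterexample

Answer: x = 1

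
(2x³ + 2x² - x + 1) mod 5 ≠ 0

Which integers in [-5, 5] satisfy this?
Holds for: {-5, -4, -3, -1, 0, 1, 2, 4, 5}
Fails for: {-2, 3}

Answer: {-5, -4, -3, -1, 0, 1, 2, 4, 5}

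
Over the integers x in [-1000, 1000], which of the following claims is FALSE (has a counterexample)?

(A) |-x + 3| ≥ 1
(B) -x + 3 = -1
(A) x = 3: LHS = |-3 + 3| = |0| = 0; 0 ≥ 1 — FAILS
(B) x = 0: LHS = -0 + 3 = 3; 3 = -1 — FAILS

Answer: Both A and B are false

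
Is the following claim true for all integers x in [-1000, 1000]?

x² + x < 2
The claim fails at x = 1:
x = 1: LHS = 1² + 1 = 2; 2 < 2 — FAILS

Because a single integer refutes it, the statement is false.

Answer: False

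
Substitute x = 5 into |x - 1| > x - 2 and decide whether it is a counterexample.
Substitute x = 5 into the relation:
x = 5: LHS = |5 - 1| = |4| = 4, RHS = 5 - 2 = 3; 4 > 3 — holds

The relation holds at x = 5, so it is not a counterexample.

Answer: No, x = 5 is not a counterexample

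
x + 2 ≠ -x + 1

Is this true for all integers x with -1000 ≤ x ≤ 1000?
Track d = LHS − RHS over the integers in [-1000, 1000]. Equality would need d = 0, but d changes sign only between consecutive integers, jumping over 0:
x = -1: LHS = (-1) + 2 = 1, RHS = -(-1) + 1 = 2; 1 ≠ 2 — holds  (d = -1)
x = 0: LHS = 0 + 2 = 2, RHS = -0 + 1 = 1; 2 ≠ 1 — holds  (d = 1)
Away from these crossings d keeps a constant sign, and checking every integer in [-1000, 1000] confirms d ≠ 0 throughout. Hence the two sides are never equal, so the relation holds for every integer in [-1000, 1000].

No counterexample exists.

Answer: True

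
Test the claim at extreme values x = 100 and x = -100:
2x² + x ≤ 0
x = 100: LHS = 2·100² + 100 = 20100; 20100 ≤ 0 — FAILS
x = -100: LHS = 2·(-100)² + (-100) = 19900; 19900 ≤ 0 — FAILS

Answer: No, fails for both x = 100 and x = -100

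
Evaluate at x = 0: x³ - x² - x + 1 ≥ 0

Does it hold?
x = 0: LHS = 0³ - 0² - 0 + 1 = 1; 1 ≥ 0 — holds

The relation is satisfied at x = 0.

Answer: Yes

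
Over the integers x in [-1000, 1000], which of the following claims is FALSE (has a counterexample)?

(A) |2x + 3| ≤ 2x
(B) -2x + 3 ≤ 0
(A) x = 0: LHS = |2·0 + 3| = |3| = 3, RHS = 2·0 = 0; 3 ≤ 0 — FAILS
(B) x = 0: LHS = -2·0 + 3 = 3; 3 ≤ 0 — FAILS

Answer: Both A and B are false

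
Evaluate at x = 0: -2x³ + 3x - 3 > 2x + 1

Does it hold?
x = 0: LHS = -2·0³ + 3·0 - 3 = -3, RHS = 2·0 + 1 = 1; -3 > 1 — FAILS

The relation fails at x = 0, so x = 0 is a counterexample.

Answer: No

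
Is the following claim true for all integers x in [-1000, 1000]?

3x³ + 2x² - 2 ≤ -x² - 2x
The claim fails at x = 1:
x = 1: LHS = 3·1³ + 2·1² - 2 = 3, RHS = -1² - 2·1 = -3; 3 ≤ -3 — FAILS

Because a single integer refutes it, the statement is false.

Answer: False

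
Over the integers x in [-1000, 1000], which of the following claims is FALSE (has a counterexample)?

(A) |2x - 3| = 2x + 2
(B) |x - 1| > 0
(A) x = 0: LHS = |2·0 - 3| = |-3| = 3, RHS = 2·0 + 2 = 2; 3 = 2 — FAILS
(B) x = 1: LHS = |1 - 1| = |0| = 0; 0 > 0 — FAILS

Answer: Both A and B are false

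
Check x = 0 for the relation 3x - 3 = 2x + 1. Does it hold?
x = 0: LHS = 3·0 - 3 = -3, RHS = 2·0 + 1 = 1; -3 = 1 — FAILS

The relation fails at x = 0, so x = 0 is a counterexample.

Answer: No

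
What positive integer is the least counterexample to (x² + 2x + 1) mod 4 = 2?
Testing positive integers:
x = 1: LHS = (1² + 2·1 + 1) mod 4 = 4 mod 4 = 0; 0 = 2 — FAILS  ← smallest positive counterexample

Answer: x = 1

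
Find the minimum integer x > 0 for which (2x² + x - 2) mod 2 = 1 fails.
Testing positive integers:
x = 1: LHS = (2·1² + 1 - 2) mod 2 = 1 mod 2 = 1; 1 = 1 — holds
x = 2: LHS = (2·2² + 2 - 2) mod 2 = 8 mod 2 = 0; 0 = 1 — FAILS  ← smallest positive counterexample

Answer: x = 2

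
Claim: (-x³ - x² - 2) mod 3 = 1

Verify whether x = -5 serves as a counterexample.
Substitute x = -5 into the relation:
x = -5: LHS = (-(-5)³ - (-5)² - 2) mod 3 = 98 mod 3 = 2; 2 = 1 — FAILS

Since the claim fails at x = -5, this value is a counterexample.

Answer: Yes, x = -5 is a counterexample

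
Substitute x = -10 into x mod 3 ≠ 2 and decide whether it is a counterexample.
Substitute x = -10 into the relation:
x = -10: LHS = (-10) mod 3 = 2; 2 ≠ 2 — FAILS

Since the claim fails at x = -10, this value is a counterexample.

Answer: Yes, x = -10 is a counterexample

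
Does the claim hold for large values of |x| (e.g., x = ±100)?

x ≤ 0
x = 100: 100 ≤ 0 — FAILS
x = -100: -100 ≤ 0 — holds

Answer: Partially: fails for x = 100, holds for x = -100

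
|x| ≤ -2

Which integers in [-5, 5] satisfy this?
An absolute value is never negative, so the left side is ≥ 0 for every x, while the right side is -2. Tightest case in [-5, 5] is x = 0:
x = 0: LHS = |0| = 0; 0 ≤ -2 — FAILS
Hence LHS − RHS is never zero or negative, i.e. LHS > RHS throughout, so the claimed relation (≤) fails for every integer in [-5, 5].

Answer: None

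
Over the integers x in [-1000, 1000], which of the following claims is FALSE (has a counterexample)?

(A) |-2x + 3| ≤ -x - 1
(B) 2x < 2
(A) x = 0: LHS = |-2·0 + 3| = |3| = 3, RHS = -0 - 1 = -1; 3 ≤ -1 — FAILS
(B) x = 1: LHS = 2·1 = 2; 2 < 2 — FAILS

Answer: Both A and B are false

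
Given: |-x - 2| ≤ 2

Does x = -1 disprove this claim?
Substitute x = -1 into the relation:
x = -1: LHS = |-(-1) - 2| = |-1| = 1; 1 ≤ 2 — holds

The claim holds here, so x = -1 is not a counterexample. (A counterexample exists elsewhere, e.g. x = 1.)

Answer: No, x = -1 is not a counterexample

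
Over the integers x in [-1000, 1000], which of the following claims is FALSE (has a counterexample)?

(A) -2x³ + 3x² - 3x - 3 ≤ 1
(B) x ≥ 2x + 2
(A) x = -1: LHS = -2·(-1)³ + 3·(-1)² - 3·(-1) - 3 = 5; 5 ≤ 1 — FAILS
(B) x = 0: RHS = 2·0 + 2 = 2; 0 ≥ 2 — FAILS

Answer: Both A and B are false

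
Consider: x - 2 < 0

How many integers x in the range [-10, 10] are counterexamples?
Counterexamples in [-10, 10]: {2, 3, 4, 5, 6, 7, 8, 9, 10}.

Counting them gives 9 values.

Answer: 9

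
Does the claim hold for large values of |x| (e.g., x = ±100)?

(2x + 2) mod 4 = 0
x = 100: LHS = (2·100 + 2) mod 4 = 202 mod 4 = 2; 2 = 0 — FAILS
x = -100: LHS = (2·(-100) + 2) mod 4 = (-198) mod 4 = 2; 2 = 0 — FAILS

Answer: No, fails for both x = 100 and x = -100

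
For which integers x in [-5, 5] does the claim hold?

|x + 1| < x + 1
Over all integers in [-5, 5], LHS − RHS is smallest at x = 0, where it equals 0:
x = 0: LHS = |0 + 1| = |1| = 1, RHS = 0 + 1 = 1; 1 < 1 — FAILS
At the ends of the range:
x = -5: LHS = |(-5) + 1| = |-4| = 4, RHS = (-5) + 1 = -4; 4 < -4 — FAILS
x = 5: LHS = |5 + 1| = |6| = 6, RHS = 5 + 1 = 6; 6 < 6 — FAILS
Hence LHS − RHS is never negative, i.e. LHS ≥ RHS throughout, so the claimed relation (<) fails for every integer in [-5, 5].

Answer: None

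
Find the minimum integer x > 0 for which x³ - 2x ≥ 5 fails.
Testing positive integers:
x = 1: LHS = 1³ - 2·1 = -1; -1 ≥ 5 — FAILS  ← smallest positive counterexample

Answer: x = 1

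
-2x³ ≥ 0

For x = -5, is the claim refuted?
Substitute x = -5 into the relation:
x = -5: LHS = -2·(-5)³ = 250; 250 ≥ 0 — holds

The claim holds here, so x = -5 is not a counterexample. (A counterexample exists elsewhere, e.g. x = 1.)

Answer: No, x = -5 is not a counterexample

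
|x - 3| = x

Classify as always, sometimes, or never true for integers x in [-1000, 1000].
Track d = LHS − RHS over the integers in [-1000, 1000]. Equality would need d = 0, but d changes sign only between consecutive integers, jumping over 0:
x = 1: LHS = |1 - 3| = |-2| = 2; 2 = 1 — FAILS  (d = 1)
x = 2: LHS = |2 - 3| = |-1| = 1; 1 = 2 — FAILS  (d = -1)
Away from these crossings d keeps a constant sign, and checking every integer in [-1000, 1000] confirms d ≠ 0 throughout. Hence the two sides are never equal, so the claimed relation (=) fails for every integer in [-1000, 1000].

No integer in the range satisfies it.

Answer: Never true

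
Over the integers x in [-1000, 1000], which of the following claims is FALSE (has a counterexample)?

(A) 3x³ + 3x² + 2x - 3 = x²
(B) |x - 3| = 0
(A) x = 0: LHS = 3·0³ + 3·0² + 2·0 - 3 = -3, RHS = 0² = 0; -3 = 0 — FAILS
(B) x = 0: LHS = |0 - 3| = |-3| = 3; 3 = 0 — FAILS

Answer: Both A and B are false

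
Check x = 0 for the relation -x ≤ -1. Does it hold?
x = 0: LHS = -0 = 0; 0 ≤ -1 — FAILS

The relation fails at x = 0, so x = 0 is a counterexample.

Answer: No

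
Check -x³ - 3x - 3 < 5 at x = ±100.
x = 100: LHS = -100³ - 3·100 - 3 = -1000303; -1000303 < 5 — holds
x = -100: LHS = -(-100)³ - 3·(-100) - 3 = 1000297; 1000297 < 5 — FAILS

Answer: Partially: holds for x = 100, fails for x = -100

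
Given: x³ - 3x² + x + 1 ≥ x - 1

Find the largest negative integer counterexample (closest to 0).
Testing negative integers from -1 downward:
x = -1: LHS = (-1)³ - 3·(-1)² + (-1) + 1 = -4, RHS = (-1) - 1 = -2; -4 ≥ -2 — FAILS  ← closest negative counterexample to 0

Answer: x = -1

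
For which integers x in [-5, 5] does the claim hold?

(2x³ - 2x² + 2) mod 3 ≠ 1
Holds for: {-5, -3, -2, 0, 1, 3, 4}
Fails for: {-4, -1, 2, 5}

Answer: {-5, -3, -2, 0, 1, 3, 4}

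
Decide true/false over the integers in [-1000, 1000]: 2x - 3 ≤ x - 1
The claim fails at x = 3:
x = 3: LHS = 2·3 - 3 = 3, RHS = 3 - 1 = 2; 3 ≤ 2 — FAILS

Because a single integer refutes it, the statement is false.

Answer: False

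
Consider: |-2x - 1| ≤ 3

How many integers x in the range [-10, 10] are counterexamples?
Counterexamples in [-10, 10]: {-10, -9, -8, -7, -6, -5, -4, -3, 2, 3, 4, 5, 6, 7, 8, 9, 10}.

Counting them gives 17 values.

Answer: 17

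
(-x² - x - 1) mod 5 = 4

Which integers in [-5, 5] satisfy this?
Holds for: {-5, -1, 0, 4, 5}
Fails for: {-4, -3, -2, 1, 2, 3}

Answer: {-5, -1, 0, 4, 5}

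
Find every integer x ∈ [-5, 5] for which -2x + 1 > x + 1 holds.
Holds for: {-5, -4, -3, -2, -1}
Fails for: {0, 1, 2, 3, 4, 5}

Answer: {-5, -4, -3, -2, -1}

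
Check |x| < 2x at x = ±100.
x = 100: LHS = |100| = 100, RHS = 2·100 = 200; 100 < 200 — holds
x = -100: LHS = |-100| = 100, RHS = 2·(-100) = -200; 100 < -200 — FAILS

Answer: Partially: holds for x = 100, fails for x = -100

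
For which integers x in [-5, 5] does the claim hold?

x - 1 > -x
Holds for: {1, 2, 3, 4, 5}
Fails for: {-5, -4, -3, -2, -1, 0}

Answer: {1, 2, 3, 4, 5}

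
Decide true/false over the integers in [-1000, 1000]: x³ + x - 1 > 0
The claim fails at x = 0:
x = 0: LHS = 0³ + 0 - 1 = -1; -1 > 0 — FAILS

Because a single integer refutes it, the statement is false.

Answer: False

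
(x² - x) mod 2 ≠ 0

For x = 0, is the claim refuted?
Substitute x = 0 into the relation:
x = 0: LHS = (0² - 0) mod 2 = 0 mod 2 = 0; 0 ≠ 0 — FAILS

Since the claim fails at x = 0, this value is a counterexample.

Answer: Yes, x = 0 is a counterexample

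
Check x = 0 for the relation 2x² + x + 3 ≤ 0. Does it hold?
x = 0: LHS = 2·0² + 0 + 3 = 3; 3 ≤ 0 — FAILS

The relation fails at x = 0, so x = 0 is a counterexample.

Answer: No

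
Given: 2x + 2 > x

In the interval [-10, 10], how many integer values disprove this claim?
Counterexamples in [-10, 10]: {-10, -9, -8, -7, -6, -5, -4, -3, -2}.

Counting them gives 9 values.

Answer: 9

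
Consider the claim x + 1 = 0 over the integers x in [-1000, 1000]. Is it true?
The claim fails at x = 0:
x = 0: LHS = 0 + 1 = 1; 1 = 0 — FAILS

Because a single integer refutes it, the statement is false.

Answer: False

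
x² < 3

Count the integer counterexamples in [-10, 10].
Counterexamples in [-10, 10]: {-10, -9, -8, -7, -6, -5, -4, -3, -2, 2, 3, 4, 5, 6, 7, 8, 9, 10}.

Counting them gives 18 values.

Answer: 18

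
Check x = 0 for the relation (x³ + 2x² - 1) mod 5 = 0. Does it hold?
x = 0: LHS = (0³ + 2·0² - 1) mod 5 = (-1) mod 5 = 4; 4 = 0 — FAILS

The relation fails at x = 0, so x = 0 is a counterexample.

Answer: No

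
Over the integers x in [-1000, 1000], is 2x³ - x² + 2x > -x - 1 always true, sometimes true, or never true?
Holds at x = 0: LHS = 2·0³ - 0² + 2·0 = 0, RHS = -0 - 1 = -1; 0 > -1 — holds
Fails at x = -1: LHS = 2·(-1)³ - (-1)² + 2·(-1) = -5, RHS = -(-1) - 1 = 0; -5 > 0 — FAILS
It is satisfied by some integers in the range but not all.

Answer: Sometimes true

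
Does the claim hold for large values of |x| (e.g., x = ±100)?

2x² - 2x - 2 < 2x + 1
x = 100: LHS = 2·100² - 2·100 - 2 = 19798, RHS = 2·100 + 1 = 201; 19798 < 201 — FAILS
x = -100: LHS = 2·(-100)² - 2·(-100) - 2 = 20198, RHS = 2·(-100) + 1 = -199; 20198 < -199 — FAILS

Answer: No, fails for both x = 100 and x = -100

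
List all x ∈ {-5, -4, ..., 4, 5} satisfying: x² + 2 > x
Over all integers in [-5, 5], LHS − RHS is smallest at x = 0, where it equals 2:
x = 0: LHS = 0² + 2 = 2; 2 > 0 — holds
At the ends of the range:
x = -5: LHS = (-5)² + 2 = 27; 27 > -5 — holds
x = 5: LHS = 5² + 2 = 27; 27 > 5 — holds
Hence LHS − RHS is never zero or negative, i.e. LHS > RHS throughout, so the relation holds for every integer in [-5, 5].

Answer: All integers in [-5, 5]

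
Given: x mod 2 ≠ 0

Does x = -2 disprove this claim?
Substitute x = -2 into the relation:
x = -2: LHS = (-2) mod 2 = 0; 0 ≠ 0 — FAILS

Since the claim fails at x = -2, this value is a counterexample.

Answer: Yes, x = -2 is a counterexample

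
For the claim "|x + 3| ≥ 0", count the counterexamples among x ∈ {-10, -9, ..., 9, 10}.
An absolute value is never negative, so the left side is ≥ 0 for every x, while the right side is 0. Tightest case in [-10, 10] is x = -3:
x = -3: LHS = |(-3) + 3| = |0| = 0; 0 ≥ 0 — holds
Hence LHS − RHS is never negative, i.e. LHS ≥ RHS throughout, so the relation holds for every integer in [-10, 10].

No counterexample appears in that range.

Answer: 0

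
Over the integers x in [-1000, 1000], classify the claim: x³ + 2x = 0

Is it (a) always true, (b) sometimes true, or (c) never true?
Holds at x = 0: LHS = 0³ + 2·0 = 0; 0 = 0 — holds
Fails at x = 1: LHS = 1³ + 2·1 = 3; 3 = 0 — FAILS
It is satisfied by some integers in the range but not all.

Answer: Sometimes true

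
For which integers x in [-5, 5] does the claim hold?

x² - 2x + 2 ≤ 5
Holds for: {-1, 0, 1, 2, 3}
Fails for: {-5, -4, -3, -2, 4, 5}

Answer: {-1, 0, 1, 2, 3}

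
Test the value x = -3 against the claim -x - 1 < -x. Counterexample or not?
Substitute x = -3 into the relation:
x = -3: LHS = -(-3) - 1 = 2, RHS = -(-3) = 3; 2 < 3 — holds

The relation holds at x = -3, so it is not a counterexample.

Answer: No, x = -3 is not a counterexample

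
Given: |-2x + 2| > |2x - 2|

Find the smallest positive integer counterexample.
Testing positive integers:
x = 1: LHS = |-2·1 + 2| = |0| = 0, RHS = |2·1 - 2| = |0| = 0; 0 > 0 — FAILS  ← smallest positive counterexample

Answer: x = 1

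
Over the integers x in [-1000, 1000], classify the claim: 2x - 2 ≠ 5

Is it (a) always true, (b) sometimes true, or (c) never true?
Track d = LHS − RHS over the integers in [-1000, 1000]. Equality would need d = 0, but d changes sign only between consecutive integers, jumping over 0:
x = 3: LHS = 2·3 - 2 = 4; 4 ≠ 5 — holds  (d = -1)
x = 4: LHS = 2·4 - 2 = 6; 6 ≠ 5 — holds  (d = 1)
Away from these crossings d keeps a constant sign, and checking every integer in [-1000, 1000] confirms d ≠ 0 throughout. Hence the two sides are never equal, so the relation holds for every integer in [-1000, 1000].

No counterexample exists.

Answer: Always true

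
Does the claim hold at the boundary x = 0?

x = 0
x = 0: 0 = 0 — holds

The relation is satisfied at x = 0.

Answer: Yes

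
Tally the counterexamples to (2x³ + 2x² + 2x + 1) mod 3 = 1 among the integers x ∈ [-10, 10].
Counterexamples in [-10, 10]: {-10, -7, -4, -1, 2, 5, 8}.

Counting them gives 7 values.

Answer: 7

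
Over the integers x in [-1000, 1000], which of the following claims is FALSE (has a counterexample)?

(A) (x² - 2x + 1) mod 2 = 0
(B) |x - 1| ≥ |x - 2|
(A) x = 0: LHS = (0² - 2·0 + 1) mod 2 = 1 mod 2 = 1; 1 = 0 — FAILS
(B) x = 0: LHS = |0 - 1| = |-1| = 1, RHS = |0 - 2| = |-2| = 2; 1 ≥ 2 — FAILS

Answer: Both A and B are false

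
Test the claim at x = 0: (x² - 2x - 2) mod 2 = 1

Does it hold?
x = 0: LHS = (0² - 2·0 - 2) mod 2 = (-2) mod 2 = 0; 0 = 1 — FAILS

The relation fails at x = 0, so x = 0 is a counterexample.

Answer: No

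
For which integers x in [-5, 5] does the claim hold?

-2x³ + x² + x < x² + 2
Holds for: {-1, 0, 1, 2, 3, 4, 5}
Fails for: {-5, -4, -3, -2}

Answer: {-1, 0, 1, 2, 3, 4, 5}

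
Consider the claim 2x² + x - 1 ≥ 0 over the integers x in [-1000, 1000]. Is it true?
The claim fails at x = 0:
x = 0: LHS = 2·0² + 0 - 1 = -1; -1 ≥ 0 — FAILS

Because a single integer refutes it, the statement is false.

Answer: False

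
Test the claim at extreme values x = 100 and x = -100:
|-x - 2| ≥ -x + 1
x = 100: LHS = |-100 - 2| = |-102| = 102, RHS = -100 + 1 = -99; 102 ≥ -99 — holds
x = -100: LHS = |-(-100) - 2| = |98| = 98, RHS = -(-100) + 1 = 101; 98 ≥ 101 — FAILS

Answer: Partially: holds for x = 100, fails for x = -100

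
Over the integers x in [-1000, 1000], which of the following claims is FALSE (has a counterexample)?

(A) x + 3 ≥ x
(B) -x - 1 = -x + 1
(A) Over all integers in [-1000, 1000], LHS − RHS is smallest at x = 0, where it equals 3:
x = 0: LHS = 0 + 3 = 3; 3 ≥ 0 — holds
At the ends of the range:
x = -1000: LHS = (-1000) + 3 = -997; -997 ≥ -1000 — holds
x = 1000: LHS = 1000 + 3 = 1003; 1003 ≥ 1000 — holds
Hence LHS − RHS is never negative, i.e. LHS ≥ RHS throughout, so the relation holds for every integer in [-1000, 1000].

(B) x = 0: LHS = -0 - 1 = -1, RHS = -0 + 1 = 1; -1 = 1 — FAILS

Only (B) has a counterexample.

Answer: B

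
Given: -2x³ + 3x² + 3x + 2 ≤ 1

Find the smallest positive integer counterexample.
Testing positive integers:
x = 1: LHS = -2·1³ + 3·1² + 3·1 + 2 = 6; 6 ≤ 1 — FAILS  ← smallest positive counterexample

Answer: x = 1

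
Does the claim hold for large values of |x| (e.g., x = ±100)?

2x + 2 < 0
x = 100: LHS = 2·100 + 2 = 202; 202 < 0 — FAILS
x = -100: LHS = 2·(-100) + 2 = -198; -198 < 0 — holds

Answer: Partially: fails for x = 100, holds for x = -100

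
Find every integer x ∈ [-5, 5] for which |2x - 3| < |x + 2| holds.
Holds for: {1, 2, 3, 4}
Fails for: {-5, -4, -3, -2, -1, 0, 5}

Answer: {1, 2, 3, 4}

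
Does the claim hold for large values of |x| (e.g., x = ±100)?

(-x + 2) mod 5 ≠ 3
x = 100: LHS = (-100 + 2) mod 5 = (-98) mod 5 = 2; 2 ≠ 3 — holds
x = -100: LHS = (-(-100) + 2) mod 5 = 102 mod 5 = 2; 2 ≠ 3 — holds

Answer: Yes, holds for both x = 100 and x = -100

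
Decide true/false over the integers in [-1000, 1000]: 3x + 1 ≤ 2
The claim fails at x = 1:
x = 1: LHS = 3·1 + 1 = 4; 4 ≤ 2 — FAILS

Because a single integer refutes it, the statement is false.

Answer: False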